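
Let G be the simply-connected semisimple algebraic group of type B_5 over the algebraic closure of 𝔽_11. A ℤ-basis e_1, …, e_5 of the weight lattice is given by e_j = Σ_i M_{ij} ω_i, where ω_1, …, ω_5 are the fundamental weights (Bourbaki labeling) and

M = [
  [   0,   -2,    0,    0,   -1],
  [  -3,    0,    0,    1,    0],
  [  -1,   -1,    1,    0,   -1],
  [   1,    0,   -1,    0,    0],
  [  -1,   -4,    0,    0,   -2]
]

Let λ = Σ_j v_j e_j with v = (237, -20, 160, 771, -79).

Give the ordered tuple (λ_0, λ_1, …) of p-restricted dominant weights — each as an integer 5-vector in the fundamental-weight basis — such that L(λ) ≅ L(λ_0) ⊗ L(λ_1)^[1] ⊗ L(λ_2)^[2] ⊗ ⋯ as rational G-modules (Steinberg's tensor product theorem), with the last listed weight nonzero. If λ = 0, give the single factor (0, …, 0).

ω-coordinates c = M·v, v = (237, -20, 160, 771, -79):
  c_1 = 0·237 + (-2)·(-20) + 0·160 + 0·771 + (-1)·(-79) = 119
  c_2 = (-3)·(237) + (0)·(-20) + 0·160 + 1·771 + (0)·(-79) = 60
  c_3 = (-1)·(237) + (-1)·(-20) + 1·160 + 0·771 + (-1)·(-79) = 22
  c_4 = 1·237 + (0)·(-20) + (-1)·(160) + 0·771 + (0)·(-79) = 77
  c_5 = (-1)·(237) + (-4)·(-20) + 0·160 + 0·771 + (-2)·(-79) = 1
p = 11; digits c_i = Σ_j d_{ij}·11^j, 0 ≤ d_{ij} < 11:
  c_1 = 119 = 9·11^0 + 10·11^1
  c_2 = 60 = 5·11^0 + 5·11^1
  c_3 = 22 = 0·11^0 + 2·11^1
  c_4 = 77 = 0·11^0 + 7·11^1
  c_5 = 1 = 1·11^0
λ_0 = (9, 5, 0, 0, 1)
λ_1 = (10, 5, 2, 7, 0)

((9, 5, 0, 0, 1), (10, 5, 2, 7, 0))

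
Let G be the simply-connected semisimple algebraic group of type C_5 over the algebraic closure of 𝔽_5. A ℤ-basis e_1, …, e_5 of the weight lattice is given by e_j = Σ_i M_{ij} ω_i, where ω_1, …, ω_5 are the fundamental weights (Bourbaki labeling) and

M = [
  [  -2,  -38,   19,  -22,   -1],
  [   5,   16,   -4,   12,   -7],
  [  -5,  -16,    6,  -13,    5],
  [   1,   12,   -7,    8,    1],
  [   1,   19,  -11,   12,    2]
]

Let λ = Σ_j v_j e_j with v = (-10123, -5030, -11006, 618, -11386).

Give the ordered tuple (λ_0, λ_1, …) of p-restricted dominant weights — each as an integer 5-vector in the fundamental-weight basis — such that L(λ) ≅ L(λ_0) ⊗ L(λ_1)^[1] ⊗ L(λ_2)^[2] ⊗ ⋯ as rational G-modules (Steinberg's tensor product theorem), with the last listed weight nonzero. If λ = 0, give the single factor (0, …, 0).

((2, 2, 0, 2, 2), (2, 4, 4, 3, 3), (2, 1, 3, 4, 0))

Change of basis e → ω: c = M·v where v = (-10123, -5030, -11006, 618, -11386):
  c_1 = (-2)·(-10123) + (-38)·(-5030) + (19)·(-11006) + (-22)·(618) + (-1)·(-11386) = 62
  c_2 = (5)·(-10123) + (16)·(-5030) + (-4)·(-11006) + 12·618 + (-7)·(-11386) = 47
  c_3 = (-5)·(-10123) + (-16)·(-5030) + (6)·(-11006) + (-13)·(618) + (5)·(-11386) = 95
  c_4 = (1)·(-10123) + (12)·(-5030) + (-7)·(-11006) + 8·618 + (1)·(-11386) = 117
  c_5 = (1)·(-10123) + (19)·(-5030) + (-11)·(-11006) + 12·618 + (2)·(-11386) = 17
Expand coordinatewise in base 5:
  c_1 = 62 = 2·5^0 + 2·5^1 + 2·5^2
  c_2 = 47 = 2·5^0 + 4·5^1 + 1·5^2
  c_3 = 95 = 0·5^0 + 4·5^1 + 3·5^2
  c_4 = 117 = 2·5^0 + 3·5^1 + 4·5^2
  c_5 = 17 = 2·5^0 + 3·5^1
p-restricted factor λ_0 = (2, 2, 0, 2, 2)
p-restricted factor λ_1 = (2, 4, 4, 3, 3)
p-restricted factor λ_2 = (2, 1, 3, 4, 0)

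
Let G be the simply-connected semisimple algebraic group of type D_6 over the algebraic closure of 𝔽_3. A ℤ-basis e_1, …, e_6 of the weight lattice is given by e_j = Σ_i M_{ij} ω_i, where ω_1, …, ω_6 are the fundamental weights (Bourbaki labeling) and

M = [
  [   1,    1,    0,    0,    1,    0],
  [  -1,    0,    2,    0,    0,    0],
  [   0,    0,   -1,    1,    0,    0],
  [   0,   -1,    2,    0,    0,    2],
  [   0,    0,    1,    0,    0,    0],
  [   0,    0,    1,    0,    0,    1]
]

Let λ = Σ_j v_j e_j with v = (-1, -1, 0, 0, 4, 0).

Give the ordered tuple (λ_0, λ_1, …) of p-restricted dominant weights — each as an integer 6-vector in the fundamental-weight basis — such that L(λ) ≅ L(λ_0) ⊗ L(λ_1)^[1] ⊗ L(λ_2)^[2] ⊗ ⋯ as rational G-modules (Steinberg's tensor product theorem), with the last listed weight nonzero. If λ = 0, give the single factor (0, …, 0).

((2, 1, 0, 1, 0, 0),)

Converting to the ω-basis (c_i = row i of M dotted with v = (-1, -1, 0, 0, 4, 0)):
  c_1 = 1*-1 + 1*-1 + 0*0 + 0*0 + 1*4 + 0*0 = 2
  c_2 = -1*-1 + 0*-1 + 2*0 + 0*0 + 0*4 + 0*0 = 1
  c_3 = 0*-1 + 0*-1 + -1*0 + 1*0 + 0*4 + 0*0 = 0
  c_4 = 0*-1 + -1*-1 + 2*0 + 0*0 + 0*4 + 2*0 = 1
  c_5 = 0*-1 + 0*-1 + 1*0 + 0*0 + 0*4 + 0*0 = 0
  c_6 = 0*-1 + 0*-1 + 1*0 + 0*0 + 0*4 + 1*0 = 0
Expand coordinatewise in base 3:
  c_1 = 2 = 2·3^0
  c_2 = 1 = 1·3^0
  c_3 = 0
  c_4 = 1 = 1·3^0
  c_5 = 0
  c_6 = 0
λ_0 = (2, 1, 0, 1, 0, 0)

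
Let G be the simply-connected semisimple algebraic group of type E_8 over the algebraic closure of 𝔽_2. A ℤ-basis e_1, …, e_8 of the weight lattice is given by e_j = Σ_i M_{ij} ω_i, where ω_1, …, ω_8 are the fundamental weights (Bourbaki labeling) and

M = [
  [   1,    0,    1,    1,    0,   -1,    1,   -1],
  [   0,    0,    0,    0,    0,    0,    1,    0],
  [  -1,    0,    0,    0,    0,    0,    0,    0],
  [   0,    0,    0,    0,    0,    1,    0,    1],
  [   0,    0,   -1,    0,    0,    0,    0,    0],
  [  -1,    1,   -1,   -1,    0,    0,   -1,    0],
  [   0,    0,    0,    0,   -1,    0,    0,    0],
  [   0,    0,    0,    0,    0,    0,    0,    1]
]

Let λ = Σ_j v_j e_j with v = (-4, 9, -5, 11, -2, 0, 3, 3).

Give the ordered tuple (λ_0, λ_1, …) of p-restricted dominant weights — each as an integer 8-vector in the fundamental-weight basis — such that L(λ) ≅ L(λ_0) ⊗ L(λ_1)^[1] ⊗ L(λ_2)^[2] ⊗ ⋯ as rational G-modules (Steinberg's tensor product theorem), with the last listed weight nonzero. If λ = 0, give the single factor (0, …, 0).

((0, 1, 0, 1, 1, 0, 0, 1), (1, 1, 0, 1, 0, 0, 1, 1), (0, 0, 1, 0, 1, 1, 0, 0))

Converting to the ω-basis (c_i = row i of M dotted with v = (-4, 9, -5, 11, -2, 0, 3, 3)):
  c_1 = 1*-4 + 0*9 + 1*-5 + 1*11 + 0*-2 + -1*0 + 1*3 + -1*3 = 2
  c_2 = 0*-4 + 0*9 + 0*-5 + 0*11 + 0*-2 + 0*0 + 1*3 + 0*3 = 3
  c_3 = -1*-4 + 0*9 + 0*-5 + 0*11 + 0*-2 + 0*0 + 0*3 + 0*3 = 4
  c_4 = 0*-4 + 0*9 + 0*-5 + 0*11 + 0*-2 + 1*0 + 0*3 + 1*3 = 3
  c_5 = 0*-4 + 0*9 + -1*-5 + 0*11 + 0*-2 + 0*0 + 0*3 + 0*3 = 5
  c_6 = -1*-4 + 1*9 + -1*-5 + -1*11 + 0*-2 + 0*0 + -1*3 + 0*3 = 4
  c_7 = 0*-4 + 0*9 + 0*-5 + 0*11 + -1*-2 + 0*0 + 0*3 + 0*3 = 2
  c_8 = 0*-4 + 0*9 + 0*-5 + 0*11 + 0*-2 + 0*0 + 0*3 + 1*3 = 3
p = 2; digits c_i = Σ_j d_{ij}·2^j, 0 ≤ d_{ij} < 2:
  c_1 = 2 = 0·2^0 + 1·2^1
  c_2 = 3 = 1·2^0 + 1·2^1
  c_3 = 4 = 0·2^0 + 0·2^1 + 1·2^2
  c_4 = 3 = 1·2^0 + 1·2^1
  c_5 = 5 = 1·2^0 + 0·2^1 + 1·2^2
  c_6 = 4 = 0·2^0 + 0·2^1 + 1·2^2
  c_7 = 2 = 0·2^0 + 1·2^1
  c_8 = 3 = 1·2^0 + 1·2^1
p-restricted factor λ_0 = (0, 1, 0, 1, 1, 0, 0, 1)
p-restricted factor λ_1 = (1, 1, 0, 1, 0, 0, 1, 1)
p-restricted factor λ_2 = (0, 0, 1, 0, 1, 1, 0, 0)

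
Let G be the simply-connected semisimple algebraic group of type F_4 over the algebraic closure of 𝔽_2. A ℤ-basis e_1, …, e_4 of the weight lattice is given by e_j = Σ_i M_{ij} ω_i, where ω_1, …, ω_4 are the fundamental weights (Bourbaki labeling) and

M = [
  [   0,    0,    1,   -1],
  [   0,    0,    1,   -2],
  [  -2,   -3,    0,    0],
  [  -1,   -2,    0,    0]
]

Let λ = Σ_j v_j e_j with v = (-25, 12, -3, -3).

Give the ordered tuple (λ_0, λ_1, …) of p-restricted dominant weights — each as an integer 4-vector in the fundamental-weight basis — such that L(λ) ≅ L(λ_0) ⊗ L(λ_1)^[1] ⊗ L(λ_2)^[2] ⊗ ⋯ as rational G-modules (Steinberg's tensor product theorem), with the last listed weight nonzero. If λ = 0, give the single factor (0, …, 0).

Compute c_i = Σ_j M_{ij} v_j with v = (-25, 12, -3, -3):
  c_1 = (0)·(-25) + (0)·(12) + (1)·(-3) + (-1)·(-3) = 0
  c_2 = (0)·(-25) + (0)·(12) + (1)·(-3) + (-2)·(-3) = 3
  c_3 = (-2)·(-25) + (-3)·(12) + (0)·(-3) + (0)·(-3) = 14
  c_4 = (-1)·(-25) + (-2)·(12) + (0)·(-3) + (0)·(-3) = 1
Writing each c_i in base p = 2:
  c_1 = 0
  c_2 = 3 = 1·2^0 + 1·2^1
  c_3 = 14 = 0·2^0 + 1·2^1 + 1·2^2 + 1·2^3
  c_4 = 1 = 1·2^0
Factor λ_0 = (0, 1, 0, 1)
Factor λ_1 = (0, 1, 1, 0)
Factor λ_2 = (0, 0, 1, 0)
Factor λ_3 = (0, 0, 1, 0)

((0, 1, 0, 1), (0, 1, 1, 0), (0, 0, 1, 0), (0, 0, 1, 0))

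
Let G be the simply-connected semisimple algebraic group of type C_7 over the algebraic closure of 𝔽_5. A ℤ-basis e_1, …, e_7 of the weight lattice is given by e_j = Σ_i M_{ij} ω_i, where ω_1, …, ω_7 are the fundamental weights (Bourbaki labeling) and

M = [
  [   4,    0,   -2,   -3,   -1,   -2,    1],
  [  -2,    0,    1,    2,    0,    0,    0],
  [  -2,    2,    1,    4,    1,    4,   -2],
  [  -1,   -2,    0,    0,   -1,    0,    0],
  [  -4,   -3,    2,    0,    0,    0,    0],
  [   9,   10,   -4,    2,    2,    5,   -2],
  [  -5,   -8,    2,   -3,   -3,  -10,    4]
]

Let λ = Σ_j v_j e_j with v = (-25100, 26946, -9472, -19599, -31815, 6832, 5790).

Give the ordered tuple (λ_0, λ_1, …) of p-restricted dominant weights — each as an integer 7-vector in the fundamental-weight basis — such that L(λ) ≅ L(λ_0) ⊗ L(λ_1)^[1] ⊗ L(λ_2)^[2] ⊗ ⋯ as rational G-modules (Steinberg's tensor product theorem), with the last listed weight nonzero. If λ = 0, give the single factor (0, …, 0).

((2, 0, 2, 3, 3, 0, 0), (1, 1, 1, 4, 3, 0, 4), (1, 1, 1, 0, 4, 3, 2), (0, 2, 1, 4, 4, 4, 0), (2, 2, 0, 4, 0, 1, 0))

ω-coordinates c = M·v, v = (-25100, 26946, -9472, -19599, -31815, 6832, 5790):
  c_1 = 4*-25100 + 0*26946 + -2*-9472 + -3*-19599 + -1*-31815 + -2*6832 + 1*5790 = 1282
  c_2 = -2*-25100 + 0*26946 + 1*-9472 + 2*-19599 + 0*-31815 + 0*6832 + 0*5790 = 1530
  c_3 = -2*-25100 + 2*26946 + 1*-9472 + 4*-19599 + 1*-31815 + 4*6832 + -2*5790 = 157
  c_4 = -1*-25100 + -2*26946 + 0*-9472 + 0*-19599 + -1*-31815 + 0*6832 + 0*5790 = 3023
  c_5 = -4*-25100 + -3*26946 + 2*-9472 + 0*-19599 + 0*-31815 + 0*6832 + 0*5790 = 618
  c_6 = 9*-25100 + 10*26946 + -4*-9472 + 2*-19599 + 2*-31815 + 5*6832 + -2*5790 = 1200
  c_7 = -5*-25100 + -8*26946 + 2*-9472 + -3*-19599 + -3*-31815 + -10*6832 + 4*5790 = 70
p = 5; digits c_i = Σ_j d_{ij}·5^j, 0 ≤ d_{ij} < 5:
  c_1 = 1282 = 2·5^0 + 1·5^1 + 1·5^2 + 0·5^3 + 2·5^4
  c_2 = 1530 = 0·5^0 + 1·5^1 + 1·5^2 + 2·5^3 + 2·5^4
  c_3 = 157 = 2·5^0 + 1·5^1 + 1·5^2 + 1·5^3
  c_4 = 3023 = 3·5^0 + 4·5^1 + 0·5^2 + 4·5^3 + 4·5^4
  c_5 = 618 = 3·5^0 + 3·5^1 + 4·5^2 + 4·5^3
  c_6 = 1200 = 0·5^0 + 0·5^1 + 3·5^2 + 4·5^3 + 1·5^4
  c_7 = 70 = 0·5^0 + 4·5^1 + 2·5^2
p-restricted factor λ_0 = (2, 0, 2, 3, 3, 0, 0)
p-restricted factor λ_1 = (1, 1, 1, 4, 3, 0, 4)
p-restricted factor λ_2 = (1, 1, 1, 0, 4, 3, 2)
p-restricted factor λ_3 = (0, 2, 1, 4, 4, 4, 0)
p-restricted factor λ_4 = (2, 2, 0, 4, 0, 1, 0)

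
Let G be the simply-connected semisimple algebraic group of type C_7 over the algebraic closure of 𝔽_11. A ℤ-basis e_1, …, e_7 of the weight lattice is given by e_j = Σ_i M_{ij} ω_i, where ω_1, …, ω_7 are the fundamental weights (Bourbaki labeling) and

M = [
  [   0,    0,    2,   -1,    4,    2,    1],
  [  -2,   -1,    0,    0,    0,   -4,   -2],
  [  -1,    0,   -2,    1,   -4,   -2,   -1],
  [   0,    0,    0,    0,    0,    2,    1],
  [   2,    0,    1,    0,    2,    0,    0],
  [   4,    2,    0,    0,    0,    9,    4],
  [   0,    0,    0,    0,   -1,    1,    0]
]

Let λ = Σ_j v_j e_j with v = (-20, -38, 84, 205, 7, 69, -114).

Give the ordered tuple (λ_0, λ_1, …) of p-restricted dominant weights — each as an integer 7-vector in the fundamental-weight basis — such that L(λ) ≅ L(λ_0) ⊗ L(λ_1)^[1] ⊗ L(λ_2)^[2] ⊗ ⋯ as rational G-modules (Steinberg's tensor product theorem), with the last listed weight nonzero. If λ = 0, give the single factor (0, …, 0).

ω-coordinates c = M·v, v = (-20, -38, 84, 205, 7, 69, -114):
  c_1 = (0)·(-20) + (0)·(-38) + (2)·(84) + (-1)·(205) + (4)·(7) + (2)·(69) + (1)·(-114) = 15
  c_2 = (-2)·(-20) + (-1)·(-38) + (0)·(84) + (0)·(205) + (0)·(7) + (-4)·(69) + (-2)·(-114) = 30
  c_3 = (-1)·(-20) + (0)·(-38) + (-2)·(84) + (1)·(205) + (-4)·(7) + (-2)·(69) + (-1)·(-114) = 5
  c_4 = (0)·(-20) + (0)·(-38) + (0)·(84) + (0)·(205) + (0)·(7) + (2)·(69) + (1)·(-114) = 24
  c_5 = (2)·(-20) + (0)·(-38) + (1)·(84) + (0)·(205) + (2)·(7) + (0)·(69) + (0)·(-114) = 58
  c_6 = (4)·(-20) + (2)·(-38) + (0)·(84) + (0)·(205) + (0)·(7) + (9)·(69) + (4)·(-114) = 9
  c_7 = (0)·(-20) + (0)·(-38) + (0)·(84) + (0)·(205) + (-1)·(7) + (1)·(69) + (0)·(-114) = 62
Base-11 expansion of each c_i:
  c_1 = 15 = 4·11^0 + 1·11^1
  c_2 = 30 = 8·11^0 + 2·11^1
  c_3 = 5 = 5·11^0
  c_4 = 24 = 2·11^0 + 2·11^1
  c_5 = 58 = 3·11^0 + 5·11^1
  c_6 = 9 = 9·11^0
  c_7 = 62 = 7·11^0 + 5·11^1
p-restricted factor λ_0 = (4, 8, 5, 2, 3, 9, 7)
p-restricted factor λ_1 = (1, 2, 0, 2, 5, 0, 5)

((4, 8, 5, 2, 3, 9, 7), (1, 2, 0, 2, 5, 0, 5))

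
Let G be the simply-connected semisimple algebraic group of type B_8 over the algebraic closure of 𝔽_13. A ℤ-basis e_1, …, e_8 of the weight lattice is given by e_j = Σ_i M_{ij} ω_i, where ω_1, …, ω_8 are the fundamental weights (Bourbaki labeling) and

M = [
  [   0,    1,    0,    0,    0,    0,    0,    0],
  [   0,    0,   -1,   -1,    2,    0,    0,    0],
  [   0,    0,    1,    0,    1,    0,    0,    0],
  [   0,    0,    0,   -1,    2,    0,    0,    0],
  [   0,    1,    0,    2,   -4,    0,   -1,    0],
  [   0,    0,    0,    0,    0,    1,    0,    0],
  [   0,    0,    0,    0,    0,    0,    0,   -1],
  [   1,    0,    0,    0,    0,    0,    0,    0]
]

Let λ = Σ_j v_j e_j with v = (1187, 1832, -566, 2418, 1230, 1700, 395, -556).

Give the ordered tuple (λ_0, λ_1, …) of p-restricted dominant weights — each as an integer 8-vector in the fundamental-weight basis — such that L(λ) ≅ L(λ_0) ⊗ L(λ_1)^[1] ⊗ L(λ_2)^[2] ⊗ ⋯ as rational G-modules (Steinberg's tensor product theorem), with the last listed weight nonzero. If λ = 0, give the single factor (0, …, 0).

((12, 10, 1, 3, 1, 10, 10, 4), (10, 7, 12, 3, 0, 0, 3, 0), (10, 3, 3, 0, 8, 10, 3, 7))

Converting to the ω-basis (c_i = row i of M dotted with v = (1187, 1832, -566, 2418, 1230, 1700, 395, -556)):
  c_1 = (0)·(1187) + (1)·(1832) + (0)·(-566) + (0)·(2418) + (0)·(1230) + (0)·(1700) + (0)·(395) + (0)·(-556) = 1832
  c_2 = (0)·(1187) + (0)·(1832) + (-1)·(-566) + (-1)·(2418) + (2)·(1230) + (0)·(1700) + (0)·(395) + (0)·(-556) = 608
  c_3 = (0)·(1187) + (0)·(1832) + (1)·(-566) + (0)·(2418) + (1)·(1230) + (0)·(1700) + (0)·(395) + (0)·(-556) = 664
  c_4 = (0)·(1187) + (0)·(1832) + (0)·(-566) + (-1)·(2418) + (2)·(1230) + (0)·(1700) + (0)·(395) + (0)·(-556) = 42
  c_5 = (0)·(1187) + (1)·(1832) + (0)·(-566) + (2)·(2418) + (-4)·(1230) + (0)·(1700) + (-1)·(395) + (0)·(-556) = 1353
  c_6 = (0)·(1187) + (0)·(1832) + (0)·(-566) + (0)·(2418) + (0)·(1230) + (1)·(1700) + (0)·(395) + (0)·(-556) = 1700
  c_7 = (0)·(1187) + (0)·(1832) + (0)·(-566) + (0)·(2418) + (0)·(1230) + (0)·(1700) + (0)·(395) + (-1)·(-556) = 556
  c_8 = (1)·(1187) + (0)·(1832) + (0)·(-566) + (0)·(2418) + (0)·(1230) + (0)·(1700) + (0)·(395) + (0)·(-556) = 1187
Base-13 expansion of each c_i:
  c_1 = 1832 = 12·13^0 + 10·13^1 + 10·13^2
  c_2 = 608 = 10·13^0 + 7·13^1 + 3·13^2
  c_3 = 664 = 1·13^0 + 12·13^1 + 3·13^2
  c_4 = 42 = 3·13^0 + 3·13^1
  c_5 = 1353 = 1·13^0 + 0·13^1 + 8·13^2
  c_6 = 1700 = 10·13^0 + 0·13^1 + 10·13^2
  c_7 = 556 = 10·13^0 + 3·13^1 + 3·13^2
  c_8 = 1187 = 4·13^0 + 0·13^1 + 7·13^2
λ_0 = (12, 10, 1, 3, 1, 10, 10, 4)
λ_1 = (10, 7, 12, 3, 0, 0, 3, 0)
λ_2 = (10, 3, 3, 0, 8, 10, 3, 7)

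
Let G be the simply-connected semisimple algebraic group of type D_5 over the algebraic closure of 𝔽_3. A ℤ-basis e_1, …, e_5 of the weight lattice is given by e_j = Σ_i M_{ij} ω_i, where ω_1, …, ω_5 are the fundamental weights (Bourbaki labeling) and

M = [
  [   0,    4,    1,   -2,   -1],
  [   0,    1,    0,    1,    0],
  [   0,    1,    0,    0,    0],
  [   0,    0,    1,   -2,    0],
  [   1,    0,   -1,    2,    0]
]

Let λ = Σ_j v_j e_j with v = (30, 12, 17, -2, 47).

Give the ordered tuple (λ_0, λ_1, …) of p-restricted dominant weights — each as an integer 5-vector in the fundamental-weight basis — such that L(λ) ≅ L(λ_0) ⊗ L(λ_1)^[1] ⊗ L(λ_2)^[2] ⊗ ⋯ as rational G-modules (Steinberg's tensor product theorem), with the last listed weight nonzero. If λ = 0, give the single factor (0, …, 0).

((1, 1, 0, 0, 0), (1, 0, 1, 1, 0), (2, 1, 1, 2, 1))

Change of basis e → ω: c = M·v where v = (30, 12, 17, -2, 47):
  c_1 = 0·30 + 4·12 + 1·17 + (-2)·(-2) + (-1)·(47) = 22
  c_2 = 0·30 + 1·12 + 0·17 + (1)·(-2) + 0·47 = 10
  c_3 = 0·30 + 1·12 + 0·17 + (0)·(-2) + 0·47 = 12
  c_4 = 0·30 + 0·12 + 1·17 + (-2)·(-2) + 0·47 = 21
  c_5 = 1·30 + 0·12 + (-1)·(17) + (2)·(-2) + 0·47 = 9
Expand coordinatewise in base 3:
  c_1 = 22 = 1·3^0 + 1·3^1 + 2·3^2
  c_2 = 10 = 1·3^0 + 0·3^1 + 1·3^2
  c_3 = 12 = 0·3^0 + 1·3^1 + 1·3^2
  c_4 = 21 = 0·3^0 + 1·3^1 + 2·3^2
  c_5 = 9 = 0·3^0 + 0·3^1 + 1·3^2
p-restricted factor λ_0 = (1, 1, 0, 0, 0)
p-restricted factor λ_1 = (1, 0, 1, 1, 0)
p-restricted factor λ_2 = (2, 1, 1, 2, 1)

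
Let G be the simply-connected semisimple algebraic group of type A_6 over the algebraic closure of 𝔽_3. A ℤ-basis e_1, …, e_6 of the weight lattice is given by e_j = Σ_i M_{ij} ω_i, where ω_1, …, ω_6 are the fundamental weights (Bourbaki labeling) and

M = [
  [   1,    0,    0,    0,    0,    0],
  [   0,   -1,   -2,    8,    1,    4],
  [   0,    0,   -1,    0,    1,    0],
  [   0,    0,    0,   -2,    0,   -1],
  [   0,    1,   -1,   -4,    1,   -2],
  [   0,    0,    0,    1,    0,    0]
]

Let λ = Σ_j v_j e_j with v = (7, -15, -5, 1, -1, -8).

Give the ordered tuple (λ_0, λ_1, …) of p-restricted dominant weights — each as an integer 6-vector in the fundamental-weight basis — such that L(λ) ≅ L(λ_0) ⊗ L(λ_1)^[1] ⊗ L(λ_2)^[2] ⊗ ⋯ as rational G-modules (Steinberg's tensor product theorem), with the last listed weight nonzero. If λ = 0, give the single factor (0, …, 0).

((1, 0, 1, 0, 1, 1), (2, 0, 1, 2, 0, 0))

Compute c_i = Σ_j M_{ij} v_j with v = (7, -15, -5, 1, -1, -8):
  c_1 = (1)·(7) + (0)·(-15) + (0)·(-5) + (0)·(1) + (0)·(-1) + (0)·(-8) = 7
  c_2 = (0)·(7) + (-1)·(-15) + (-2)·(-5) + (8)·(1) + (1)·(-1) + (4)·(-8) = 0
  c_3 = (0)·(7) + (0)·(-15) + (-1)·(-5) + (0)·(1) + (1)·(-1) + (0)·(-8) = 4
  c_4 = (0)·(7) + (0)·(-15) + (0)·(-5) + (-2)·(1) + (0)·(-1) + (-1)·(-8) = 6
  c_5 = (0)·(7) + (1)·(-15) + (-1)·(-5) + (-4)·(1) + (1)·(-1) + (-2)·(-8) = 1
  c_6 = (0)·(7) + (0)·(-15) + (0)·(-5) + (1)·(1) + (0)·(-1) + (0)·(-8) = 1
Base-3 expansion of each c_i:
  c_1 = 7 = 1·3^0 + 2·3^1
  c_2 = 0
  c_3 = 4 = 1·3^0 + 1·3^1
  c_4 = 6 = 0·3^0 + 2·3^1
  c_5 = 1 = 1·3^0
  c_6 = 1 = 1·3^0
λ_0 = (1, 0, 1, 0, 1, 1)
λ_1 = (2, 0, 1, 2, 0, 0)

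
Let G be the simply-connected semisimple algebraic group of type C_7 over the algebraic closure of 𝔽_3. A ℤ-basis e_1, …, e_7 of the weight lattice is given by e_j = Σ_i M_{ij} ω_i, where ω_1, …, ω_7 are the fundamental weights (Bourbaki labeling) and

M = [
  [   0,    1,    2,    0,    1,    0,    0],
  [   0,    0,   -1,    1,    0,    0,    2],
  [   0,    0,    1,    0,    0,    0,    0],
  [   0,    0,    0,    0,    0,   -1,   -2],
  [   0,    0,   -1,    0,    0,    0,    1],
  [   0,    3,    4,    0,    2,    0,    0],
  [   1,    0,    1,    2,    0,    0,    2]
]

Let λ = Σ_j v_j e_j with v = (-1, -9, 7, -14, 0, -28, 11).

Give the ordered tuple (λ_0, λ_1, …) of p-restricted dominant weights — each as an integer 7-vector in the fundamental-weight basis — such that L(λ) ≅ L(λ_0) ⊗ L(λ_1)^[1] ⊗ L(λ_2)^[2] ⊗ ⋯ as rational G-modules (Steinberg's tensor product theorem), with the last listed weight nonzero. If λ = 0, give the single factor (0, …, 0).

Change of basis e → ω: c = M·v where v = (-1, -9, 7, -14, 0, -28, 11):
  c_1 = (0)·(-1) + (1)·(-9) + 2·7 + (0)·(-14) + 1·0 + (0)·(-28) + 0·11 = 5
  c_2 = (0)·(-1) + (0)·(-9) + (-1)·(7) + (1)·(-14) + 0·0 + (0)·(-28) + 2·11 = 1
  c_3 = (0)·(-1) + (0)·(-9) + 1·7 + (0)·(-14) + 0·0 + (0)·(-28) + 0·11 = 7
  c_4 = (0)·(-1) + (0)·(-9) + 0·7 + (0)·(-14) + 0·0 + (-1)·(-28) + (-2)·(11) = 6
  c_5 = (0)·(-1) + (0)·(-9) + (-1)·(7) + (0)·(-14) + 0·0 + (0)·(-28) + 1·11 = 4
  c_6 = (0)·(-1) + (3)·(-9) + 4·7 + (0)·(-14) + 2·0 + (0)·(-28) + 0·11 = 1
  c_7 = (1)·(-1) + (0)·(-9) + 1·7 + (2)·(-14) + 0·0 + (0)·(-28) + 2·11 = 0
Base-3 expansion of each c_i:
  c_1 = 5 = 2·3^0 + 1·3^1
  c_2 = 1 = 1·3^0
  c_3 = 7 = 1·3^0 + 2·3^1
  c_4 = 6 = 0·3^0 + 2·3^1
  c_5 = 4 = 1·3^0 + 1·3^1
  c_6 = 1 = 1·3^0
  c_7 = 0
p-restricted factor λ_0 = (2, 1, 1, 0, 1, 1, 0)
p-restricted factor λ_1 = (1, 0, 2, 2, 1, 0, 0)

((2, 1, 1, 0, 1, 1, 0), (1, 0, 2, 2, 1, 0, 0))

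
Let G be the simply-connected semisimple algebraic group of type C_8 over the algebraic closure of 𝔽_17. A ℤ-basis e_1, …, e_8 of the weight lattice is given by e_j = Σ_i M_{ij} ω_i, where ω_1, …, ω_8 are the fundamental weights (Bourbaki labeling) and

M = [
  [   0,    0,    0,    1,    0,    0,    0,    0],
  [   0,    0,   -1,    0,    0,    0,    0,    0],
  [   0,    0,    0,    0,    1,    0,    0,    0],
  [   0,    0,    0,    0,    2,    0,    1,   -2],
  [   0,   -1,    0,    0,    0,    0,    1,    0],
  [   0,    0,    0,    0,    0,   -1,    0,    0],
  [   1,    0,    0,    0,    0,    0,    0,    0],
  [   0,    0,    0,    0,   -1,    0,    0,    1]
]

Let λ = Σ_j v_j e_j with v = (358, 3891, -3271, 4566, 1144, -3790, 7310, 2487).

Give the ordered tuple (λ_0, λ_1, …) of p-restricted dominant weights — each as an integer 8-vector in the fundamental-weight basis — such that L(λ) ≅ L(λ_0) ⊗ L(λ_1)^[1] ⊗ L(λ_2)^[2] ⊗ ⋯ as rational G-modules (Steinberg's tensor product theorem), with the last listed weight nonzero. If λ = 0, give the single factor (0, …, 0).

Converting to the ω-basis (c_i = row i of M dotted with v = (358, 3891, -3271, 4566, 1144, -3790, 7310, 2487)):
  c_1 = 0*358 + 0*3891 + 0*-3271 + 1*4566 + 0*1144 + 0*-3790 + 0*7310 + 0*2487 = 4566
  c_2 = 0*358 + 0*3891 + -1*-3271 + 0*4566 + 0*1144 + 0*-3790 + 0*7310 + 0*2487 = 3271
  c_3 = 0*358 + 0*3891 + 0*-3271 + 0*4566 + 1*1144 + 0*-3790 + 0*7310 + 0*2487 = 1144
  c_4 = 0*358 + 0*3891 + 0*-3271 + 0*4566 + 2*1144 + 0*-3790 + 1*7310 + -2*2487 = 4624
  c_5 = 0*358 + -1*3891 + 0*-3271 + 0*4566 + 0*1144 + 0*-3790 + 1*7310 + 0*2487 = 3419
  c_6 = 0*358 + 0*3891 + 0*-3271 + 0*4566 + 0*1144 + -1*-3790 + 0*7310 + 0*2487 = 3790
  c_7 = 1*358 + 0*3891 + 0*-3271 + 0*4566 + 0*1144 + 0*-3790 + 0*7310 + 0*2487 = 358
  c_8 = 0*358 + 0*3891 + 0*-3271 + 0*4566 + -1*1144 + 0*-3790 + 0*7310 + 1*2487 = 1343
Base-17 expansion of each c_i:
  c_1 = 4566 = 10·17^0 + 13·17^1 + 15·17^2
  c_2 = 3271 = 7·17^0 + 5·17^1 + 11·17^2
  c_3 = 1144 = 5·17^0 + 16·17^1 + 3·17^2
  c_4 = 4624 = 0·17^0 + 0·17^1 + 16·17^2
  c_5 = 3419 = 2·17^0 + 14·17^1 + 11·17^2
  c_6 = 3790 = 16·17^0 + 1·17^1 + 13·17^2
  c_7 = 358 = 1·17^0 + 4·17^1 + 1·17^2
  c_8 = 1343 = 0·17^0 + 11·17^1 + 4·17^2
Factor λ_0 = (10, 7, 5, 0, 2, 16, 1, 0)
Factor λ_1 = (13, 5, 16, 0, 14, 1, 4, 11)
Factor λ_2 = (15, 11, 3, 16, 11, 13, 1, 4)

((10, 7, 5, 0, 2, 16, 1, 0), (13, 5, 16, 0, 14, 1, 4, 11), (15, 11, 3, 16, 11, 13, 1, 4))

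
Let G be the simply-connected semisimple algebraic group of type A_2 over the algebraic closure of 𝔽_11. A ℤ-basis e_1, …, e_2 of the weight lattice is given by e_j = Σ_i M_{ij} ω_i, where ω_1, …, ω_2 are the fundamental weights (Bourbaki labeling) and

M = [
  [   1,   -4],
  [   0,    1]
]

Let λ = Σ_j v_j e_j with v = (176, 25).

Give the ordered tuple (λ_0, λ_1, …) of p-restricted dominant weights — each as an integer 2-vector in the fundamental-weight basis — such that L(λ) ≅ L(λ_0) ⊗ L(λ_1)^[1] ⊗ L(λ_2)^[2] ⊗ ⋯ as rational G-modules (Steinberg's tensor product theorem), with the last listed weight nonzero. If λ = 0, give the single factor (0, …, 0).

((10, 3), (6, 2))

ω-coordinates c = M·v, v = (176, 25):
  c_1 = 1·176 + (-4)·(25) = 76
  c_2 = 0·176 + 1·25 = 25
Expand coordinatewise in base 11:
  c_1 = 76 = 10·11^0 + 6·11^1
  c_2 = 25 = 3·11^0 + 2·11^1
Factor λ_0 = (10, 3)
Factor λ_1 = (6, 2)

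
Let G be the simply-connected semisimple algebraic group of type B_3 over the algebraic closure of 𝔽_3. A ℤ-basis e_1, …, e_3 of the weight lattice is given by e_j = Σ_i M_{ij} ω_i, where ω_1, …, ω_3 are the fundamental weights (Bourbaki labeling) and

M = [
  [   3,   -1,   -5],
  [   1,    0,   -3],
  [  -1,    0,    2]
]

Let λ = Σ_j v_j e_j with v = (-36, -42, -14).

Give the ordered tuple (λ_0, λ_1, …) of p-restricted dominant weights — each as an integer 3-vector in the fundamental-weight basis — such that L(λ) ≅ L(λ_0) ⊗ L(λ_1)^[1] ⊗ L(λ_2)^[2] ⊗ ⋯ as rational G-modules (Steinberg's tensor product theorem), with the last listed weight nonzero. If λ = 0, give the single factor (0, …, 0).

ω-coordinates c = M·v, v = (-36, -42, -14):
  c_1 = 3*-36 + -1*-42 + -5*-14 = 4
  c_2 = 1*-36 + 0*-42 + -3*-14 = 6
  c_3 = -1*-36 + 0*-42 + 2*-14 = 8
p = 3; digits c_i = Σ_j d_{ij}·3^j, 0 ≤ d_{ij} < 3:
  c_1 = 4 = 1·3^0 + 1·3^1
  c_2 = 6 = 0·3^0 + 2·3^1
  c_3 = 8 = 2·3^0 + 2·3^1
Factor λ_0 = (1, 0, 2)
Factor λ_1 = (1, 2, 2)

((1, 0, 2), (1, 2, 2))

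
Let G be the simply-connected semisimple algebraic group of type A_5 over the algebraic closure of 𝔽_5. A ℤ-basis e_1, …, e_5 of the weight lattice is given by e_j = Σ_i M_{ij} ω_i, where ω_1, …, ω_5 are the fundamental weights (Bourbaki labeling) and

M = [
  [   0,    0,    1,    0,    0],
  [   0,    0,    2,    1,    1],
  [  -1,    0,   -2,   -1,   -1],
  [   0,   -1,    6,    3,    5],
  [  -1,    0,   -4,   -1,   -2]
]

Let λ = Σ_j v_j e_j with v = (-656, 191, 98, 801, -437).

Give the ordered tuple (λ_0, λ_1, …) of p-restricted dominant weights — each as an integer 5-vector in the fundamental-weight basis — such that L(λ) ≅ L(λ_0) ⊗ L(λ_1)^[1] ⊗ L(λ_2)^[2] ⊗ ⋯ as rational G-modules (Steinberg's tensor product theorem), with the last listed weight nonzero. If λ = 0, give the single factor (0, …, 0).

Change of basis e → ω: c = M·v where v = (-656, 191, 98, 801, -437):
  c_1 = (0)·(-656) + 0·191 + 1·98 + 0·801 + (0)·(-437) = 98
  c_2 = (0)·(-656) + 0·191 + 2·98 + 1·801 + (1)·(-437) = 560
  c_3 = (-1)·(-656) + 0·191 + (-2)·(98) + (-1)·(801) + (-1)·(-437) = 96
  c_4 = (0)·(-656) + (-1)·(191) + 6·98 + 3·801 + (5)·(-437) = 615
  c_5 = (-1)·(-656) + 0·191 + (-4)·(98) + (-1)·(801) + (-2)·(-437) = 337
Base-5 expansion of each c_i:
  c_1 = 98 = 3·5^0 + 4·5^1 + 3·5^2
  c_2 = 560 = 0·5^0 + 2·5^1 + 2·5^2 + 4·5^3
  c_3 = 96 = 1·5^0 + 4·5^1 + 3·5^2
  c_4 = 615 = 0·5^0 + 3·5^1 + 4·5^2 + 4·5^3
  c_5 = 337 = 2·5^0 + 2·5^1 + 3·5^2 + 2·5^3
Factor λ_0 = (3, 0, 1, 0, 2)
Factor λ_1 = (4, 2, 4, 3, 2)
Factor λ_2 = (3, 2, 3, 4, 3)
Factor λ_3 = (0, 4, 0, 4, 2)

((3, 0, 1, 0, 2), (4, 2, 4, 3, 2), (3, 2, 3, 4, 3), (0, 4, 0, 4, 2))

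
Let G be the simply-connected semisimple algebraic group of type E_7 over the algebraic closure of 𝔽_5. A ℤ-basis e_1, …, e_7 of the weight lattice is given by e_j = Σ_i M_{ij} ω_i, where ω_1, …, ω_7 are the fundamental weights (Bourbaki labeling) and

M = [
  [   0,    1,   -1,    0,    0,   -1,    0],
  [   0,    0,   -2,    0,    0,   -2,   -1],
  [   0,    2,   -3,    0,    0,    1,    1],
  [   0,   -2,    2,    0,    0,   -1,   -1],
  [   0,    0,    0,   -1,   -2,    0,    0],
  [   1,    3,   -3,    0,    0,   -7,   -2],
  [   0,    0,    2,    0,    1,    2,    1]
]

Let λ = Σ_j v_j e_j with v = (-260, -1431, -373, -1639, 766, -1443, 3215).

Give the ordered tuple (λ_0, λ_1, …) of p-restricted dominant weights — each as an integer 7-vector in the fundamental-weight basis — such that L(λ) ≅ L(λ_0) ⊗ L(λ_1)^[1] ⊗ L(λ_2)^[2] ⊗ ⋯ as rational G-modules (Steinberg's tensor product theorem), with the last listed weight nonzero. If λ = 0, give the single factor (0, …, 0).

((0, 2, 4, 4, 2, 2, 4), (2, 3, 0, 3, 1, 2, 4), (0, 1, 1, 3, 4, 4, 3), (3, 3, 0, 2, 0, 1, 2))

Converting to the ω-basis (c_i = row i of M dotted with v = (-260, -1431, -373, -1639, 766, -1443, 3215)):
  c_1 = (0)·(-260) + (1)·(-1431) + (-1)·(-373) + (0)·(-1639) + (0)·(766) + (-1)·(-1443) + (0)·(3215) = 385
  c_2 = (0)·(-260) + (0)·(-1431) + (-2)·(-373) + (0)·(-1639) + (0)·(766) + (-2)·(-1443) + (-1)·(3215) = 417
  c_3 = (0)·(-260) + (2)·(-1431) + (-3)·(-373) + (0)·(-1639) + (0)·(766) + (1)·(-1443) + (1)·(3215) = 29
  c_4 = (0)·(-260) + (-2)·(-1431) + (2)·(-373) + (0)·(-1639) + (0)·(766) + (-1)·(-1443) + (-1)·(3215) = 344
  c_5 = (0)·(-260) + (0)·(-1431) + (0)·(-373) + (-1)·(-1639) + (-2)·(766) + (0)·(-1443) + (0)·(3215) = 107
  c_6 = (1)·(-260) + (3)·(-1431) + (-3)·(-373) + (0)·(-1639) + (0)·(766) + (-7)·(-1443) + (-2)·(3215) = 237
  c_7 = (0)·(-260) + (0)·(-1431) + (2)·(-373) + (0)·(-1639) + (1)·(766) + (2)·(-1443) + (1)·(3215) = 349
Expand coordinatewise in base 5:
  c_1 = 385 = 0·5^0 + 2·5^1 + 0·5^2 + 3·5^3
  c_2 = 417 = 2·5^0 + 3·5^1 + 1·5^2 + 3·5^3
  c_3 = 29 = 4·5^0 + 0·5^1 + 1·5^2
  c_4 = 344 = 4·5^0 + 3·5^1 + 3·5^2 + 2·5^3
  c_5 = 107 = 2·5^0 + 1·5^1 + 4·5^2
  c_6 = 237 = 2·5^0 + 2·5^1 + 4·5^2 + 1·5^3
  c_7 = 349 = 4·5^0 + 4·5^1 + 3·5^2 + 2·5^3
p-restricted factor λ_0 = (0, 2, 4, 4, 2, 2, 4)
p-restricted factor λ_1 = (2, 3, 0, 3, 1, 2, 4)
p-restricted factor λ_2 = (0, 1, 1, 3, 4, 4, 3)
p-restricted factor λ_3 = (3, 3, 0, 2, 0, 1, 2)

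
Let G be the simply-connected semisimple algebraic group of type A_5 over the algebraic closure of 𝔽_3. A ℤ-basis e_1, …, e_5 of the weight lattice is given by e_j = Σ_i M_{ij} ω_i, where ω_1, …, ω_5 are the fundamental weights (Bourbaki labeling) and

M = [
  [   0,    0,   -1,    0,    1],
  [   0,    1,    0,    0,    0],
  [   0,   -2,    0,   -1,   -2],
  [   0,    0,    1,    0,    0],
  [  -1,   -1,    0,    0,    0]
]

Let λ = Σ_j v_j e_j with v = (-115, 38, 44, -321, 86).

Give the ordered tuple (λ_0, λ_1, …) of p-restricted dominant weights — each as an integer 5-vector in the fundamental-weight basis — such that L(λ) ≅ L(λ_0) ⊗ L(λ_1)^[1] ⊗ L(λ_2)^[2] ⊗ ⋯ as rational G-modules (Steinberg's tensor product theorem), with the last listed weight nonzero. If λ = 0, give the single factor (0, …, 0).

((0, 2, 1, 2, 2), (2, 0, 0, 2, 1), (1, 1, 2, 1, 2), (1, 1, 2, 1, 2))

ω-coordinates c = M·v, v = (-115, 38, 44, -321, 86):
  c_1 = (0)·(-115) + (0)·(38) + (-1)·(44) + (0)·(-321) + (1)·(86) = 42
  c_2 = (0)·(-115) + (1)·(38) + (0)·(44) + (0)·(-321) + (0)·(86) = 38
  c_3 = (0)·(-115) + (-2)·(38) + (0)·(44) + (-1)·(-321) + (-2)·(86) = 73
  c_4 = (0)·(-115) + (0)·(38) + (1)·(44) + (0)·(-321) + (0)·(86) = 44
  c_5 = (-1)·(-115) + (-1)·(38) + (0)·(44) + (0)·(-321) + (0)·(86) = 77
Base-3 expansion of each c_i:
  c_1 = 42 = 0·3^0 + 2·3^1 + 1·3^2 + 1·3^3
  c_2 = 38 = 2·3^0 + 0·3^1 + 1·3^2 + 1·3^3
  c_3 = 73 = 1·3^0 + 0·3^1 + 2·3^2 + 2·3^3
  c_4 = 44 = 2·3^0 + 2·3^1 + 1·3^2 + 1·3^3
  c_5 = 77 = 2·3^0 + 1·3^1 + 2·3^2 + 2·3^3
p-restricted factor λ_0 = (0, 2, 1, 2, 2)
p-restricted factor λ_1 = (2, 0, 0, 2, 1)
p-restricted factor λ_2 = (1, 1, 2, 1, 2)
p-restricted factor λ_3 = (1, 1, 2, 1, 2)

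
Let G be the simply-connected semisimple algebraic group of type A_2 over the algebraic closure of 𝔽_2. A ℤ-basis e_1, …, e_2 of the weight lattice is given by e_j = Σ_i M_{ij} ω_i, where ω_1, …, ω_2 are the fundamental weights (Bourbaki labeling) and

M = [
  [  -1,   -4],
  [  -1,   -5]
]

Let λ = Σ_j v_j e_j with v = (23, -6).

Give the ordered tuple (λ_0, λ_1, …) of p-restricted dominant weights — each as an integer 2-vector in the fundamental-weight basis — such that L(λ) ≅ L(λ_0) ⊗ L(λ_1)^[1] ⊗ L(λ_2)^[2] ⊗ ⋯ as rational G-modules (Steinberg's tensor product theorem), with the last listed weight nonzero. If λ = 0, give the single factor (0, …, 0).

((1, 1), (0, 1), (0, 1))

ω-coordinates c = M·v, v = (23, -6):
  c_1 = (-1)·(23) + (-4)·(-6) = 1
  c_2 = (-1)·(23) + (-5)·(-6) = 7
Base-2 expansion of each c_i:
  c_1 = 1 = 1·2^0
  c_2 = 7 = 1·2^0 + 1·2^1 + 1·2^2
Factor λ_0 = (1, 1)
Factor λ_1 = (0, 1)
Factor λ_2 = (0, 1)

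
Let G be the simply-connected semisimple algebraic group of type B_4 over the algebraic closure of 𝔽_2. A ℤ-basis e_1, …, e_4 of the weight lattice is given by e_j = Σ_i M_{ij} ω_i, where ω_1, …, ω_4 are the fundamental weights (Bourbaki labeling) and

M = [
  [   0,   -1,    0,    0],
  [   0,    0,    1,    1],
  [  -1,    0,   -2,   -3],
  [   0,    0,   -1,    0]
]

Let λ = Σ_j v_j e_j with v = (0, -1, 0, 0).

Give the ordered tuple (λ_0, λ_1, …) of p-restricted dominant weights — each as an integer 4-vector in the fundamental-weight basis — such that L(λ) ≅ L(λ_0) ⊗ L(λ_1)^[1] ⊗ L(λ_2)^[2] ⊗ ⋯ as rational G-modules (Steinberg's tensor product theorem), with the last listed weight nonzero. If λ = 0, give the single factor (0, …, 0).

((1, 0, 0, 0),)

Change of basis e → ω: c = M·v where v = (0, -1, 0, 0):
  c_1 = (0)·(0) + (-1)·(-1) + (0)·(0) + (0)·(0) = 1
  c_2 = (0)·(0) + (0)·(-1) + (1)·(0) + (1)·(0) = 0
  c_3 = (-1)·(0) + (0)·(-1) + (-2)·(0) + (-3)·(0) = 0
  c_4 = (0)·(0) + (0)·(-1) + (-1)·(0) + (0)·(0) = 0
p = 2; digits c_i = Σ_j d_{ij}·2^j, 0 ≤ d_{ij} < 2:
  c_1 = 1 = 1·2^0
  c_2 = 0
  c_3 = 0
  c_4 = 0
p-restricted factor λ_0 = (1, 0, 0, 0)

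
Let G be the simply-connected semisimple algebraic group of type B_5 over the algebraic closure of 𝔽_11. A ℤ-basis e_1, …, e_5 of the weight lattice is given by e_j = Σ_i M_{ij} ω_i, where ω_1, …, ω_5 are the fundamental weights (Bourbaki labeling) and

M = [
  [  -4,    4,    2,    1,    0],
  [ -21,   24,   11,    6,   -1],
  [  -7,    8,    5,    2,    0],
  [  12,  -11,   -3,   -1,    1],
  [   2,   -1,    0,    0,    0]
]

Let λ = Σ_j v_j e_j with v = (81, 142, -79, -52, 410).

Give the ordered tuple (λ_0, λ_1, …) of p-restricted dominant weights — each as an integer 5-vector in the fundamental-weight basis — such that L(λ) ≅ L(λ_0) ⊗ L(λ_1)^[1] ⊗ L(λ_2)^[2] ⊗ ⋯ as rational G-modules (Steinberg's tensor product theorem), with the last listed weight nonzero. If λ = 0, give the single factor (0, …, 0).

((1, 6, 4, 10, 9), (3, 10, 6, 9, 1))

ω-coordinates c = M·v, v = (81, 142, -79, -52, 410):
  c_1 = (-4)·(81) + 4·142 + (2)·(-79) + (1)·(-52) + 0·410 = 34
  c_2 = (-21)·(81) + 24·142 + (11)·(-79) + (6)·(-52) + (-1)·(410) = 116
  c_3 = (-7)·(81) + 8·142 + (5)·(-79) + (2)·(-52) + 0·410 = 70
  c_4 = 12·81 + (-11)·(142) + (-3)·(-79) + (-1)·(-52) + 1·410 = 109
  c_5 = 2·81 + (-1)·(142) + (0)·(-79) + (0)·(-52) + 0·410 = 20
Expand coordinatewise in base 11:
  c_1 = 34 = 1·11^0 + 3·11^1
  c_2 = 116 = 6·11^0 + 10·11^1
  c_3 = 70 = 4·11^0 + 6·11^1
  c_4 = 109 = 10·11^0 + 9·11^1
  c_5 = 20 = 9·11^0 + 1·11^1
Factor λ_0 = (1, 6, 4, 10, 9)
Factor λ_1 = (3, 10, 6, 9, 1)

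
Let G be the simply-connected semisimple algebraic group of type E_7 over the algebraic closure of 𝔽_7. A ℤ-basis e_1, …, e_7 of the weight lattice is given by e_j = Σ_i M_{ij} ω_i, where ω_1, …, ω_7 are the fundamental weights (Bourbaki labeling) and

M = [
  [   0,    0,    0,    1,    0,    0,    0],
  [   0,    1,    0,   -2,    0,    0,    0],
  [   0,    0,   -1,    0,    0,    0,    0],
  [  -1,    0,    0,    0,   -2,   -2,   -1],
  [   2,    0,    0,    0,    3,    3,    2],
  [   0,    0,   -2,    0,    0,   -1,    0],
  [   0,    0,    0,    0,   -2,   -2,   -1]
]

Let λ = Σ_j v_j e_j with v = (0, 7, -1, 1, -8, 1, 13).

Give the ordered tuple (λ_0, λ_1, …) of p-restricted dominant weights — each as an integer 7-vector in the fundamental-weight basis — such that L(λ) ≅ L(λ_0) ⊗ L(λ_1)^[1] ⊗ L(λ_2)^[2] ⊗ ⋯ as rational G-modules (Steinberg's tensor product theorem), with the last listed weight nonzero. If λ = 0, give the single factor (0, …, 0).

((1, 5, 1, 1, 5, 1, 1),)

ω-coordinates c = M·v, v = (0, 7, -1, 1, -8, 1, 13):
  c_1 = 0·0 + 0·7 + (0)·(-1) + 1·1 + (0)·(-8) + 0·1 + 0·13 = 1
  c_2 = 0·0 + 1·7 + (0)·(-1) + (-2)·(1) + (0)·(-8) + 0·1 + 0·13 = 5
  c_3 = 0·0 + 0·7 + (-1)·(-1) + 0·1 + (0)·(-8) + 0·1 + 0·13 = 1
  c_4 = (-1)·(0) + 0·7 + (0)·(-1) + 0·1 + (-2)·(-8) + (-2)·(1) + (-1)·(13) = 1
  c_5 = 2·0 + 0·7 + (0)·(-1) + 0·1 + (3)·(-8) + 3·1 + 2·13 = 5
  c_6 = 0·0 + 0·7 + (-2)·(-1) + 0·1 + (0)·(-8) + (-1)·(1) + 0·13 = 1
  c_7 = 0·0 + 0·7 + (0)·(-1) + 0·1 + (-2)·(-8) + (-2)·(1) + (-1)·(13) = 1
p = 7; digits c_i = Σ_j d_{ij}·7^j, 0 ≤ d_{ij} < 7:
  c_1 = 1 = 1·7^0
  c_2 = 5 = 5·7^0
  c_3 = 1 = 1·7^0
  c_4 = 1 = 1·7^0
  c_5 = 5 = 5·7^0
  c_6 = 1 = 1·7^0
  c_7 = 1 = 1·7^0
p-restricted factor λ_0 = (1, 5, 1, 1, 5, 1, 1)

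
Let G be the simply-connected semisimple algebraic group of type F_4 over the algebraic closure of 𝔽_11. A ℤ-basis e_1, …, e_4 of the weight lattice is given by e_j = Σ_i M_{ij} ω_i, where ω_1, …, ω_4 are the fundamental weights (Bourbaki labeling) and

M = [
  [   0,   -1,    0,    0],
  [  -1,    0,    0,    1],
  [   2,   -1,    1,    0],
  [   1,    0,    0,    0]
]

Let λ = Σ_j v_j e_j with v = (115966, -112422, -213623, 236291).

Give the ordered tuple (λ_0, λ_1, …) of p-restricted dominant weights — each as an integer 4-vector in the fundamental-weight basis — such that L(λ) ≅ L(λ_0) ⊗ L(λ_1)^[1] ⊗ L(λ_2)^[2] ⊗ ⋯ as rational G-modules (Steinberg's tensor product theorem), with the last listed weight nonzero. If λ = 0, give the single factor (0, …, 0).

Change of basis e → ω: c = M·v where v = (115966, -112422, -213623, 236291):
  c_1 = 0*115966 + -1*-112422 + 0*-213623 + 0*236291 = 112422
  c_2 = -1*115966 + 0*-112422 + 0*-213623 + 1*236291 = 120325
  c_3 = 2*115966 + -1*-112422 + 1*-213623 + 0*236291 = 130731
  c_4 = 1*115966 + 0*-112422 + 0*-213623 + 0*236291 = 115966
Expand coordinatewise in base 11:
  c_1 = 112422 = 2·11^0 + 1·11^1 + 5·11^2 + 7·11^3 + 7·11^4
  c_2 = 120325 = 7·11^0 + 4·11^1 + 4·11^2 + 2·11^3 + 8·11^4
  c_3 = 130731 = 7·11^0 + 4·11^1 + 2·11^2 + 10·11^3 + 8·11^4
  c_4 = 115966 = 4·11^0 + 4·11^1 + 1·11^2 + 10·11^3 + 7·11^4
Factor λ_0 = (2, 7, 7, 4)
Factor λ_1 = (1, 4, 4, 4)
Factor λ_2 = (5, 4, 2, 1)
Factor λ_3 = (7, 2, 10, 10)
Factor λ_4 = (7, 8, 8, 7)

((2, 7, 7, 4), (1, 4, 4, 4), (5, 4, 2, 1), (7, 2, 10, 10), (7, 8, 8, 7))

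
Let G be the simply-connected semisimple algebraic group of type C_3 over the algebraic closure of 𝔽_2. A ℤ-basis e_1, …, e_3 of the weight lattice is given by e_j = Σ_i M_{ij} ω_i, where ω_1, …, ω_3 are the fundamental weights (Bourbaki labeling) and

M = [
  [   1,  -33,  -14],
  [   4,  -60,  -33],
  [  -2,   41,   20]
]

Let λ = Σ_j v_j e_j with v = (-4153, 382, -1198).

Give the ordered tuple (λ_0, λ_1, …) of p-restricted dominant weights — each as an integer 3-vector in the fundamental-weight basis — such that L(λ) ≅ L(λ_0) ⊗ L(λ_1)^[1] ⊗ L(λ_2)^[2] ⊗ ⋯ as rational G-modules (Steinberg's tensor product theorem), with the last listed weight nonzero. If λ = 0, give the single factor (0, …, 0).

((1, 0, 0), (0, 1, 0), (1, 0, 0), (1, 0, 1))

In the fundamental-weight basis, λ has coordinates c = M·v (v = (-4153, 382, -1198)):
  c_1 = (1)·(-4153) + (-33)·(382) + (-14)·(-1198) = 13
  c_2 = (4)·(-4153) + (-60)·(382) + (-33)·(-1198) = 2
  c_3 = (-2)·(-4153) + (41)·(382) + (20)·(-1198) = 8
Base-2 expansion of each c_i:
  c_1 = 13 = 1·2^0 + 0·2^1 + 1·2^2 + 1·2^3
  c_2 = 2 = 0·2^0 + 1·2^1
  c_3 = 8 = 0·2^0 + 0·2^1 + 0·2^2 + 1·2^3
λ_0 = (1, 0, 0)
λ_1 = (0, 1, 0)
λ_2 = (1, 0, 0)
λ_3 = (1, 0, 1)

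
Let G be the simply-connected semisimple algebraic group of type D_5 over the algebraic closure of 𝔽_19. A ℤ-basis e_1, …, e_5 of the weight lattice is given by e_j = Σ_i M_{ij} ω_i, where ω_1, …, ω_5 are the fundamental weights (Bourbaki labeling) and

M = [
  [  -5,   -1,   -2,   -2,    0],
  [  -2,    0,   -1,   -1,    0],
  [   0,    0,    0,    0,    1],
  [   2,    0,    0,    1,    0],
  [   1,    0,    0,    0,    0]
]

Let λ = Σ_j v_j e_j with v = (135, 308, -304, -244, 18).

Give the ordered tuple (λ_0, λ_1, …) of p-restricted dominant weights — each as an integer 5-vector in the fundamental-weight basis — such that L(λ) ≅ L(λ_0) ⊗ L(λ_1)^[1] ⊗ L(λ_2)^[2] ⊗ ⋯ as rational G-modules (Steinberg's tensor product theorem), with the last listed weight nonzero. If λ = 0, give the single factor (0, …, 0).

Change of basis e → ω: c = M·v where v = (135, 308, -304, -244, 18):
  c_1 = -5*135 + -1*308 + -2*-304 + -2*-244 + 0*18 = 113
  c_2 = -2*135 + 0*308 + -1*-304 + -1*-244 + 0*18 = 278
  c_3 = 0*135 + 0*308 + 0*-304 + 0*-244 + 1*18 = 18
  c_4 = 2*135 + 0*308 + 0*-304 + 1*-244 + 0*18 = 26
  c_5 = 1*135 + 0*308 + 0*-304 + 0*-244 + 0*18 = 135
Base-19 expansion of each c_i:
  c_1 = 113 = 18·19^0 + 5·19^1
  c_2 = 278 = 12·19^0 + 14·19^1
  c_3 = 18 = 18·19^0
  c_4 = 26 = 7·19^0 + 1·19^1
  c_5 = 135 = 2·19^0 + 7·19^1
p-restricted factor λ_0 = (18, 12, 18, 7, 2)
p-restricted factor λ_1 = (5, 14, 0, 1, 7)

((18, 12, 18, 7, 2), (5, 14, 0, 1, 7))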